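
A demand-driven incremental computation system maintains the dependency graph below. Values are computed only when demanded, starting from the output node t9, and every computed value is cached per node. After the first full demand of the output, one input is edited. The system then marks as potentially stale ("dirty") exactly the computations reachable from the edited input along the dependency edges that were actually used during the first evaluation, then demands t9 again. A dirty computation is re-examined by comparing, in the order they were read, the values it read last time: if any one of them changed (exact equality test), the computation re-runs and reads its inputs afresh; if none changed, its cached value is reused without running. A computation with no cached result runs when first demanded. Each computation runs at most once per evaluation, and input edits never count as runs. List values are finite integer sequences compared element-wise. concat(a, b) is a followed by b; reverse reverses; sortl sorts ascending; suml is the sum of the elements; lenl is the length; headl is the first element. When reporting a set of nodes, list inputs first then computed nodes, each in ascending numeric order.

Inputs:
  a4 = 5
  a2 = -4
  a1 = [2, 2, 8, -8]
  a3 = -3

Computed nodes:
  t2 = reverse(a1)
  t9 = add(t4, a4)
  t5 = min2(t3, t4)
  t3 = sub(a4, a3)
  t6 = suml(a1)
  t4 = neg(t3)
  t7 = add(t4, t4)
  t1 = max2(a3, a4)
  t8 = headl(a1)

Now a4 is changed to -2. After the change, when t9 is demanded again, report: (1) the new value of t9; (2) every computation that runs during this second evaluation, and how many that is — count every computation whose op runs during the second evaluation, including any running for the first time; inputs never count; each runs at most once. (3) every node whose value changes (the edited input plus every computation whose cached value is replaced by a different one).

First evaluation (everything demanded from the output):
  t3 = sub(5, -3) = 8
  t4 = neg(8) = -8
  t9 = add(-8, 5) = -3

Propagation after the edit:
  t3: runs — a4 5->-2; result 1.
  t4: runs — t3 8->1; result -1.
  t9: runs — t4 -8->-1; a4 5->-2; result -3 (same value as before).

New value of t9: -3.
Computations that run: t3, t4, t9 — 3 in total.
Values that change: a4, t3, t4.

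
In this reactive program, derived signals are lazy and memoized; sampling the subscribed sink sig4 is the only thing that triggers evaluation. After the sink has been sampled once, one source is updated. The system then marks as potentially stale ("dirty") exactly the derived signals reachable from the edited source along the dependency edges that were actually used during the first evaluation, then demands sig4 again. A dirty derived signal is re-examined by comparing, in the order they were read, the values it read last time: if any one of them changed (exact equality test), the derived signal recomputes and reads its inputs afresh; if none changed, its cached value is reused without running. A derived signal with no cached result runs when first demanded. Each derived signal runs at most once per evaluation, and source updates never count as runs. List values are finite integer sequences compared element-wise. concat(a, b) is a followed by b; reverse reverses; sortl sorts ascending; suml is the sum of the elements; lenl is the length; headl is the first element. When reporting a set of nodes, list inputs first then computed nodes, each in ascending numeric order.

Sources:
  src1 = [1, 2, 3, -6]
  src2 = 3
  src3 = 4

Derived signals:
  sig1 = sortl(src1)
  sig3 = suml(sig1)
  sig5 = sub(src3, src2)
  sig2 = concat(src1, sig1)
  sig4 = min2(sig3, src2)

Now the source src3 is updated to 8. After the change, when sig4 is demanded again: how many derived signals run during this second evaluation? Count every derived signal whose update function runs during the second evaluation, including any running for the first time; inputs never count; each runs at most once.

0 derived signals run: none.
Note the shortcut — src3 feeds only undemanded nodes, so no recomputation happens.

First demand of the output computes:
  sig1 = sortl([1, 2, 3, -6]) = [-6, 1, 2, 3]
  sig3 = suml([-6, 1, 2, 3]) = 0
  sig4 = min2(0, 3) = 0

After the edit, cleaning proceeds:
  src3 only reaches undemanded nodes; the second demand re-runs nothing.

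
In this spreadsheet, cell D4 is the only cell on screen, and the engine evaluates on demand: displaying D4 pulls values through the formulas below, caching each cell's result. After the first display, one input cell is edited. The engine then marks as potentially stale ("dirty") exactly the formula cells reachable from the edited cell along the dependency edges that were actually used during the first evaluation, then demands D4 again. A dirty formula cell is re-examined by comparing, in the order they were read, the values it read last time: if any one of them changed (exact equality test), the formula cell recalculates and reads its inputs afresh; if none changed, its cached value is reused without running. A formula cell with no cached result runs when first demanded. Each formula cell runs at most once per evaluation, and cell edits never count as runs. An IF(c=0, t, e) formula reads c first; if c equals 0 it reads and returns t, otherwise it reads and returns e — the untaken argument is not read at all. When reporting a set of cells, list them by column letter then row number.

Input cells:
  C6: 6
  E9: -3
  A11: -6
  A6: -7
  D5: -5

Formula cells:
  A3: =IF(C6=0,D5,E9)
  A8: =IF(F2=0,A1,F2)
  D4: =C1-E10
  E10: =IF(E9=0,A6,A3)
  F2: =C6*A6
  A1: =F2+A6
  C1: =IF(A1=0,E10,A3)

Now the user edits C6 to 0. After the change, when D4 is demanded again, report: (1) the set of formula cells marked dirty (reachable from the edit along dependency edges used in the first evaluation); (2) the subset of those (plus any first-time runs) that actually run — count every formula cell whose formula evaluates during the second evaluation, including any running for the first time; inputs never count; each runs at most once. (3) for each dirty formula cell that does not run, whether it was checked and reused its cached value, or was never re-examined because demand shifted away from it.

Initial pass — values computed on the first demand:
  A3 = IF(C6=0: C6=6 -> else branch E9) = -3
  E10 = IF(E9=0: E9=-3 -> else branch A3) = -3
  F2 = 6 * -7 = -42
  A1 = -42 + -7 = -49
  C1 = IF(A1=0: A1=-49 -> else branch A3) = -3
  D4 = -3 - -3 = 0

Second demand — change propagation:
  A3: re-runs because C6 6->0; new result -5.
  E10: re-runs because A3 -3->-5; new result -5.
  F2: re-runs because C6 6->0; new result 0.
  A1: re-runs because F2 -42->0; new result -7.
  C1: re-runs because A1 -49->-7; A3 -3->-5; new result -5.
  D4: re-runs because C1 -3->-5; E10 -3->-5; new result 0 (unchanged).

Dirty set: A1, A3, C1, D4, E10, F2.
Run set: A1, A3, C1, D4, E10, F2 (6 run).
All dirty formula cells ended up running.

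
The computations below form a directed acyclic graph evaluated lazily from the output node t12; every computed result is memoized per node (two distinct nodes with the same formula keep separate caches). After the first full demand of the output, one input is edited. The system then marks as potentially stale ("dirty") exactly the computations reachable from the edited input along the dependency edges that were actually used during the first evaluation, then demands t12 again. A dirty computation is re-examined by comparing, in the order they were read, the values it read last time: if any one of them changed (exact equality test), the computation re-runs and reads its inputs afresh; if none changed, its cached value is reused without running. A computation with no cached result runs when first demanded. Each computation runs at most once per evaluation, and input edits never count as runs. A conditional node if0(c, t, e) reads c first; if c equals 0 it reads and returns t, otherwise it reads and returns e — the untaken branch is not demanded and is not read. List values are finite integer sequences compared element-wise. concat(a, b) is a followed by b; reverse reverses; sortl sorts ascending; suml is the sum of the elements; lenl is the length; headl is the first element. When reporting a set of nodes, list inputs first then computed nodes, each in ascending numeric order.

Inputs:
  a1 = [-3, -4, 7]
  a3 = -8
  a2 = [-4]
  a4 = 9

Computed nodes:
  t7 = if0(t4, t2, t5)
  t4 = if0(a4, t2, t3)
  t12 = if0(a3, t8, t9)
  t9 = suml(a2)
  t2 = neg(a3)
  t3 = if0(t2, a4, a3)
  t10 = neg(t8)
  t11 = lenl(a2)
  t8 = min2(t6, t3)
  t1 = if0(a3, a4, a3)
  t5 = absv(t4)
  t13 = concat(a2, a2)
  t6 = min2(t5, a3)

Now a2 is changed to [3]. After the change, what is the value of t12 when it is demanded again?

First demand of the output computes:
  t9 = suml([-4]) = -4
  t12 = if0(a3=-8 -> else branch t9) = -4

After the edit, cleaning proceeds:
  t9: a read changed (a2 [-4]->[3]) — executes, giving 3.
  t12: a read changed (t9 -4->3) — executes, giving 3.

Demanding t12 again yields 3.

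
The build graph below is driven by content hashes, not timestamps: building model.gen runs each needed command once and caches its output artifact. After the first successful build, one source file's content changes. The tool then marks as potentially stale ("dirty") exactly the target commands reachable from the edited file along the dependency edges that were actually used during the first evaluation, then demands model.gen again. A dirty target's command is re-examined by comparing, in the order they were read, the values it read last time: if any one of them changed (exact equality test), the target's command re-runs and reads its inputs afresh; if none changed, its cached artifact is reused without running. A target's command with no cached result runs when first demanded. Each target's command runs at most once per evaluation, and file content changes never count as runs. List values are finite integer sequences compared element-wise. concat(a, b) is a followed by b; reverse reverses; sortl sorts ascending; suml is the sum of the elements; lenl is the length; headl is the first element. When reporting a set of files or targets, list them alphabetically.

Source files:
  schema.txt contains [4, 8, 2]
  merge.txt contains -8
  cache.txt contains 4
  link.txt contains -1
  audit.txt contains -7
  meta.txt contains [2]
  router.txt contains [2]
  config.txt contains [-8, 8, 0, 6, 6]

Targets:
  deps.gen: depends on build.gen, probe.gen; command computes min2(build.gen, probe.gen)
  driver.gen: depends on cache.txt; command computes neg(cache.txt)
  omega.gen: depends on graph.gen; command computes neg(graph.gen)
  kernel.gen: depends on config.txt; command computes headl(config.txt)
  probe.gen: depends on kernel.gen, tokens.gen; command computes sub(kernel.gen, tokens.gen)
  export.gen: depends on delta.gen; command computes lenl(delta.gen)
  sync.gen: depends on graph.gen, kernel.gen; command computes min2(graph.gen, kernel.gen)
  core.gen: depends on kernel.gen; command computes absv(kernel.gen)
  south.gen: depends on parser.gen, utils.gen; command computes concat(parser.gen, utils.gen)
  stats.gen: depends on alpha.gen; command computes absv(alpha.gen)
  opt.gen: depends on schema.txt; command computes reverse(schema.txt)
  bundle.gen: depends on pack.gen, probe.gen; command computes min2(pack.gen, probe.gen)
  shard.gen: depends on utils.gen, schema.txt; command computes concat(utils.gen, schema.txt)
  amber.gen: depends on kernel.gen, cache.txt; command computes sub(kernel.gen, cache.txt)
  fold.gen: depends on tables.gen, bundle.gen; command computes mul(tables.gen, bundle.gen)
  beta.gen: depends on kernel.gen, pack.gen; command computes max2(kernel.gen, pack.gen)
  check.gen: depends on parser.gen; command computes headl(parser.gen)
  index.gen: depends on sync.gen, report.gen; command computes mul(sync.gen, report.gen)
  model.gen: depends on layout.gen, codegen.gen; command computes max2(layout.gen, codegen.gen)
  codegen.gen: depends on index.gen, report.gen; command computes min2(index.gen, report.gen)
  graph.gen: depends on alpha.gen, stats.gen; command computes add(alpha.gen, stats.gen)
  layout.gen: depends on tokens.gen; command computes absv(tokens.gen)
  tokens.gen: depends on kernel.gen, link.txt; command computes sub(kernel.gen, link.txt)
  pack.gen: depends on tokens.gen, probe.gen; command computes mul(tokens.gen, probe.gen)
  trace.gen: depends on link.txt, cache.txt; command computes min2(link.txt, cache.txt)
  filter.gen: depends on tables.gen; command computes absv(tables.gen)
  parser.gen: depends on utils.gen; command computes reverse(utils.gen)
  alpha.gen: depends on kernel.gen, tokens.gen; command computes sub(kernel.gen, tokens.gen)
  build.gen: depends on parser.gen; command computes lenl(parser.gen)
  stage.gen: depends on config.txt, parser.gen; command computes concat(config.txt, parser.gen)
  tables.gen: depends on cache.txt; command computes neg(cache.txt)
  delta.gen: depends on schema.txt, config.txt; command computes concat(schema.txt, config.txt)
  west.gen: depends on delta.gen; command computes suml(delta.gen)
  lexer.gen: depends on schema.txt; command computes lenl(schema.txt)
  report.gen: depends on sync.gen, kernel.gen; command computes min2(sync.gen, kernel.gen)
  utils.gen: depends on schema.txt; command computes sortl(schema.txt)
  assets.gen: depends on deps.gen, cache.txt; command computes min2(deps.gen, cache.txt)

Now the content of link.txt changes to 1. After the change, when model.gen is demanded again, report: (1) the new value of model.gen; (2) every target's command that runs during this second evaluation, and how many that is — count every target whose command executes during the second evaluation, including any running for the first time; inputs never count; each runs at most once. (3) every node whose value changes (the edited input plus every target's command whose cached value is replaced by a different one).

model.gen now evaluates to 9.
Run set: alpha.gen, graph.gen, layout.gen, model.gen, stats.gen, sync.gen, tokens.gen (7 run).
Changed values: alpha.gen, graph.gen, layout.gen, link.txt, model.gen, tokens.gen.
The important point: at report.gen every value read last time is unchanged, so the dirty flag clears without a run.

Initial pass — values computed on the first demand:
  kernel.gen = headl([-8, 8, 0, 6, 6]) = -8
  tokens.gen = sub(-8, -1) = -7
  alpha.gen = sub(-8, -7) = -1
  layout.gen = absv(-7) = 7
  stats.gen = absv(-1) = 1
  graph.gen = add(-1, 1) = 0
  sync.gen = min2(0, -8) = -8
  report.gen = min2(-8, -8) = -8
  index.gen = mul(-8, -8) = 64
  codegen.gen = min2(64, -8) = -8
  model.gen = max2(7, -8) = 7

Second demand — change propagation:
  tokens.gen: re-runs because link.txt -1->1; new result -9.
  alpha.gen: re-runs because tokens.gen -7->-9; new result 1.
  layout.gen: re-runs because tokens.gen -7->-9; new result 9.
  stats.gen: re-runs because alpha.gen -1->1; new result 1 (unchanged).
  graph.gen: re-runs because alpha.gen -1->1; new result 2.
  sync.gen: re-runs because graph.gen 0->2; new result -8 (unchanged).
  report.gen: re-examined; everything it read last time is the same (sync.gen unchanged, kernel.gen unchanged) — cache -8 kept, no run.
  index.gen: re-examined; everything it read last time is the same (sync.gen unchanged, report.gen unchanged) — cache 64 kept, no run.
  codegen.gen: re-examined; everything it read last time is the same (index.gen unchanged, report.gen unchanged) — cache -8 kept, no run.
  model.gen: re-runs because layout.gen 7->9; new result 9.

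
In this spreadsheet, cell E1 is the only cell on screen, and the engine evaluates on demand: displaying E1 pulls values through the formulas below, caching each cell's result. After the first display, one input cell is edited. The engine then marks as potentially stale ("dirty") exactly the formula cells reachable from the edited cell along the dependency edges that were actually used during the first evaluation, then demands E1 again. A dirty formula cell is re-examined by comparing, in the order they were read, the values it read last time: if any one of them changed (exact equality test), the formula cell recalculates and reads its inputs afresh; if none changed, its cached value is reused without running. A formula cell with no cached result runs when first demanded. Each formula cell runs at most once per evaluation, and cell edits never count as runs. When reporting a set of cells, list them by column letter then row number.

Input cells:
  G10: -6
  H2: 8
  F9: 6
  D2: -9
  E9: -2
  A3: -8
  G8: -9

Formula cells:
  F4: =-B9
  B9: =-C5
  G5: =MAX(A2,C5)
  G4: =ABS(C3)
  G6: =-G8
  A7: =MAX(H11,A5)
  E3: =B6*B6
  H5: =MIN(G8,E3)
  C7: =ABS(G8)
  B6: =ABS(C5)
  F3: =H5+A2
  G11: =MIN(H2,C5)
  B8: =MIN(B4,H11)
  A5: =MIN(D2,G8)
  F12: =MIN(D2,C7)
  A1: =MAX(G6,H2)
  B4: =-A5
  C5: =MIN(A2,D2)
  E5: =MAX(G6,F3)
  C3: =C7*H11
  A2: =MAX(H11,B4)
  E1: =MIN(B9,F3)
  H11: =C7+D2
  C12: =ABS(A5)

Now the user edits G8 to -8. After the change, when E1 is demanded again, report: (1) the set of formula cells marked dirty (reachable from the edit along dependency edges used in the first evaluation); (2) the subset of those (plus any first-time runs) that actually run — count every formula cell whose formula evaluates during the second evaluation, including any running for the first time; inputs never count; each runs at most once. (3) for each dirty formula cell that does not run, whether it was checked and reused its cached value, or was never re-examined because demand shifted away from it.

Initial pass — values computed on the first demand:
  A5 = MIN(-9, -9) = -9
  B4 = -(-9) = 9
  C7 = ABS(-9) = 9
  H11 = 9 + -9 = 0
  A2 = MAX(0, 9) = 9
  C5 = MIN(9, -9) = -9
  B6 = ABS(-9) = 9
  B9 = -(-9) = 9
  E3 = 9 * 9 = 81
  H5 = MIN(-9, 81) = -9
  F3 = -9 + 9 = 0
  E1 = MIN(9, 0) = 0

Second demand — change propagation:
  A5: re-runs because G8 -9->-8; new result -9 (unchanged).
  B4: re-examined; everything it read last time is the same (A5 unchanged) — cache 9 kept, no run.
  C7: re-runs because G8 -9->-8; new result 8.
  H11: re-runs because C7 9->8; new result -1.
  A2: re-runs because H11 0->-1; new result 9 (unchanged).
  C5: re-examined; everything it read last time is the same (A2 unchanged, D2 unchanged) — cache -9 kept, no run.
  B6: re-examined; everything it read last time is the same (C5 unchanged) — cache 9 kept, no run.
  B9: re-examined; everything it read last time is the same (C5 unchanged) — cache 9 kept, no run.
  E3: re-examined; everything it read last time is the same (B6 unchanged, B6 unchanged) — cache 81 kept, no run.
  H5: re-runs because G8 -9->-8; new result -8.
  F3: re-runs because H5 -9->-8; new result 1.
  E1: re-runs because F3 0->1; new result 1.

The important point: at B4 every value read last time is unchanged, so the dirty flag clears without a run.

Dirty set: A2, A5, B4, B6, B9, C5, C7, E1, E3, F3, H5, H11.
Run set: A2, A5, C7, E1, F3, H5, H11 (7 run).
Re-examined without running (cache reused): B4, B6, B9, C5, E3.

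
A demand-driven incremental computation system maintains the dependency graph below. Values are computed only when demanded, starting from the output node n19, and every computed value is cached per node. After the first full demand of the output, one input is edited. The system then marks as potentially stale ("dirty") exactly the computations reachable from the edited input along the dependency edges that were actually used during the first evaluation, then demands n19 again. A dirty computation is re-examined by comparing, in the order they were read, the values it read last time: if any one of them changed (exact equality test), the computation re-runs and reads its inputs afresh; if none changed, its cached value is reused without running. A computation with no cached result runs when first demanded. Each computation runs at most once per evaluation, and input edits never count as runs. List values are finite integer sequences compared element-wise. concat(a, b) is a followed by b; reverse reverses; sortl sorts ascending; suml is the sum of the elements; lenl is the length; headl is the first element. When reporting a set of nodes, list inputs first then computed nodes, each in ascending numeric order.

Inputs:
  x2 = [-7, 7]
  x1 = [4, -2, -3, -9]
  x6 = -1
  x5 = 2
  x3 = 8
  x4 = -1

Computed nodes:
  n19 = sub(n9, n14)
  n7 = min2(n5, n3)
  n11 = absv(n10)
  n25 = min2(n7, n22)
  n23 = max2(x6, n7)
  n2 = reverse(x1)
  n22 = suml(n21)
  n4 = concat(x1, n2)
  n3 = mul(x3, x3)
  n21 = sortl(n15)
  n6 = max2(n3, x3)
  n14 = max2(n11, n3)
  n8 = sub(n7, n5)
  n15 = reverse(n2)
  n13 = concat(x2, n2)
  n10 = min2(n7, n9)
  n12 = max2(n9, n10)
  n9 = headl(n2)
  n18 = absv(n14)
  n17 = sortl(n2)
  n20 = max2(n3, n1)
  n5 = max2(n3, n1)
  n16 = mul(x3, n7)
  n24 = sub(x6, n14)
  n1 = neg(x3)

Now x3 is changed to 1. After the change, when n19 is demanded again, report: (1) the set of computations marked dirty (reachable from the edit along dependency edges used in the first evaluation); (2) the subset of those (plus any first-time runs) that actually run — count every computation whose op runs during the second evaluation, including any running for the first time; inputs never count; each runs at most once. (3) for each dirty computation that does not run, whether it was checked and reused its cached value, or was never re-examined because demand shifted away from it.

Marked dirty: n1, n3, n5, n7, n10, n11, n14, n19.
Computations that run: n1, n3, n5, n7, n10, n14, n19 — 7 in total.
Checked but reused from cache: n11.
Key observation: the cutoff stops propagation at n11 — its inputs' values are unchanged, so it reuses its cache.

First evaluation (everything demanded from the output):
  n1 = neg(8) = -8
  n2 = reverse([4, -2, -3, -9]) = [-9, -3, -2, 4]
  n3 = mul(8, 8) = 64
  n5 = max2(64, -8) = 64
  n7 = min2(64, 64) = 64
  n9 = headl([-9, -3, -2, 4]) = -9
  n10 = min2(64, -9) = -9
  n11 = absv(-9) = 9
  n14 = max2(9, 64) = 64
  n19 = sub(-9, 64) = -73

Propagation after the edit:
  n1: runs — x3 8->1; result -1.
  n3: runs — x3 8->1; x3 8->1; result 1.
  n5: runs — n3 64->1; n1 -8->-1; result 1.
  n7: runs — n5 64->1; n3 64->1; result 1.
  n10: runs — n7 64->1; result -9 (same value as before).
  n11: checked — values it read are unchanged (n10 unchanged); reused cached 9 without running.
  n14: runs — n3 64->1; result 9.
  n19: runs — n14 64->9; result -18.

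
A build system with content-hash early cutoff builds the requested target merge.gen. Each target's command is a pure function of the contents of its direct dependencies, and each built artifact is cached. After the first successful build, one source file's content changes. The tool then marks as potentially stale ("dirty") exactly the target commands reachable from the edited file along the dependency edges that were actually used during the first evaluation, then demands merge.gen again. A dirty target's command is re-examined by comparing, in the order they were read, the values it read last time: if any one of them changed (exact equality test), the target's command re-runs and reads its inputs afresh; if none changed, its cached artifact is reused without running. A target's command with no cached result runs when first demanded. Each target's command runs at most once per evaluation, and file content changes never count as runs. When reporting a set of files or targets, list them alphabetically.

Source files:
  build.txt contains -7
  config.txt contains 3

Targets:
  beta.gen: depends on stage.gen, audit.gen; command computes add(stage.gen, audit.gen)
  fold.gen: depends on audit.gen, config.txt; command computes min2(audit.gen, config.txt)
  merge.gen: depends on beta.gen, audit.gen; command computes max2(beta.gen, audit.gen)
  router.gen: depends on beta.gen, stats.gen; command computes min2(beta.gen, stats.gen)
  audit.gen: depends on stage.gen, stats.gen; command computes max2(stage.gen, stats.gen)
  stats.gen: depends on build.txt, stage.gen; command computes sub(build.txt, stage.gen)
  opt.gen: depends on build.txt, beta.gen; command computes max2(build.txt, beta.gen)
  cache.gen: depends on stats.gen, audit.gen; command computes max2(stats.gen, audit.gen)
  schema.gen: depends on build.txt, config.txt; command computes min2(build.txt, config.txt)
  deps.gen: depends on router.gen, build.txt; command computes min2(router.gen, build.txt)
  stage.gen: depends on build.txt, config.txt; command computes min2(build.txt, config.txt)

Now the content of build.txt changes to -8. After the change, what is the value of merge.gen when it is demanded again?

First evaluation (everything demanded from the output):
  stage.gen = min2(-7, 3) = -7
  stats.gen = sub(-7, -7) = 0
  audit.gen = max2(-7, 0) = 0
  beta.gen = add(-7, 0) = -7
  merge.gen = max2(-7, 0) = 0

Propagation after the edit:
  stage.gen: runs — build.txt -7->-8; result -8.
  stats.gen: runs — build.txt -7->-8; stage.gen -7->-8; result 0 (same value as before).
  audit.gen: runs — stage.gen -7->-8; result 0 (same value as before).
  beta.gen: runs — stage.gen -7->-8; result -8.
  merge.gen: runs — beta.gen -7->-8; result 0 (same value as before).

New value of merge.gen: 0.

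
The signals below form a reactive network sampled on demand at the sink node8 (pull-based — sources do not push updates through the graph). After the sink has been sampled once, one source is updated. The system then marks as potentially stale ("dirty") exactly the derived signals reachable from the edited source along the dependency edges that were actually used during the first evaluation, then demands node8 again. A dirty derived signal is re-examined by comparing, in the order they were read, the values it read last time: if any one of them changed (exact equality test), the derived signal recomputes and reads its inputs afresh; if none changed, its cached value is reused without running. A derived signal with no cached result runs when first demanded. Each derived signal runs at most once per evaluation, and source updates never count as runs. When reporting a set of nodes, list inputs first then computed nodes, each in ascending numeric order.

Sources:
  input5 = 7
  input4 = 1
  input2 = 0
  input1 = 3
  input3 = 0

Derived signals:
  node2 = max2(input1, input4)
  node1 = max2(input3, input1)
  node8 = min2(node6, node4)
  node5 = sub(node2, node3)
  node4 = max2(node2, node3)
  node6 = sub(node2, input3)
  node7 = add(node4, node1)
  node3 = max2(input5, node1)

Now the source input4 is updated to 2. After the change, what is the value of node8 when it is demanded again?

node8 now evaluates to 3.
The important point: node2 recomputes to an identical value, and the output ends up unchanged.

Initial pass — values computed on the first demand:
  node1 = max2(0, 3) = 3
  node2 = max2(3, 1) = 3
  node3 = max2(7, 3) = 7
  node4 = max2(3, 7) = 7
  node6 = sub(3, 0) = 3
  node8 = min2(3, 7) = 3

Second demand — change propagation:
  node2: re-runs because input4 1->2; new result 3 (unchanged).
  node4: re-examined; everything it read last time is the same (node2 unchanged, node3 unchanged) — cache 7 kept, no run.
  node6: re-examined; everything it read last time is the same (node2 unchanged, input3 unchanged) — cache 3 kept, no run.
  node8: re-examined; everything it read last time is the same (node6 unchanged, node4 unchanged) — cache 3 kept, no run.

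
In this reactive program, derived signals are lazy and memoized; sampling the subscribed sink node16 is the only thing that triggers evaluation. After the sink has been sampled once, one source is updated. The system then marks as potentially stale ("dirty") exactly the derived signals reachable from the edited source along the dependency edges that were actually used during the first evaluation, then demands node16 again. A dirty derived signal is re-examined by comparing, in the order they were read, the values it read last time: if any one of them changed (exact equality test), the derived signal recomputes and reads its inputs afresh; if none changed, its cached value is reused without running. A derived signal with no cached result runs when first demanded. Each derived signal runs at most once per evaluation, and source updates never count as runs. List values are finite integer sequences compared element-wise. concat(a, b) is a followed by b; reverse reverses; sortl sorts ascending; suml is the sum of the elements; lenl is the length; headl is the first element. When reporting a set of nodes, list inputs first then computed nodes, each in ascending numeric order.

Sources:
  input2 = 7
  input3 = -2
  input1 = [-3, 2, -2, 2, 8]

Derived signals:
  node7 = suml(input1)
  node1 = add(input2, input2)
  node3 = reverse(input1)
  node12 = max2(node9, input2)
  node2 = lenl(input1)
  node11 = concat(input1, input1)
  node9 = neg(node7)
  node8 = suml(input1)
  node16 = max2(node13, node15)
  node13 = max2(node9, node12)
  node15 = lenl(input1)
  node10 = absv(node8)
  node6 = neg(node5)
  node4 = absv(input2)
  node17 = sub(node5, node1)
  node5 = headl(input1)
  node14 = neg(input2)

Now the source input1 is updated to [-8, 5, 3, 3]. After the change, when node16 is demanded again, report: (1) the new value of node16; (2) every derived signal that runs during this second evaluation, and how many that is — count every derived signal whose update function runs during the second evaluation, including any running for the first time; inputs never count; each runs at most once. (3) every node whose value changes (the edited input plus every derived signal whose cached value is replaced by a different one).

Demanding node16 again yields 7.
6 derived signals run: node7, node9, node12, node13, node15, node16.
The nodes whose values change: input1, node7, node9, node15.

First demand of the output computes:
  node7 = suml([-3, 2, -2, 2, 8]) = 7
  node9 = neg(7) = -7
  node12 = max2(-7, 7) = 7
  node13 = max2(-7, 7) = 7
  node15 = lenl([-3, 2, -2, 2, 8]) = 5
  node16 = max2(7, 5) = 7

After the edit, cleaning proceeds:
  node7: a read changed (input1 [-3, 2, -2, 2, 8]->[-8, 5, 3, 3]) — executes, giving 3.
  node9: a read changed (node7 7->3) — executes, giving -3.
  node12: a read changed (node9 -7->-3) — executes, giving 7 — identical to its old value.
  node13: a read changed (node9 -7->-3) — executes, giving 7 — identical to its old value.
  node15: a read changed (input1 [-3, 2, -2, 2, 8]->[-8, 5, 3, 3]) — executes, giving 4.
  node16: a read changed (node15 5->4) — executes, giving 7 — identical to its old value.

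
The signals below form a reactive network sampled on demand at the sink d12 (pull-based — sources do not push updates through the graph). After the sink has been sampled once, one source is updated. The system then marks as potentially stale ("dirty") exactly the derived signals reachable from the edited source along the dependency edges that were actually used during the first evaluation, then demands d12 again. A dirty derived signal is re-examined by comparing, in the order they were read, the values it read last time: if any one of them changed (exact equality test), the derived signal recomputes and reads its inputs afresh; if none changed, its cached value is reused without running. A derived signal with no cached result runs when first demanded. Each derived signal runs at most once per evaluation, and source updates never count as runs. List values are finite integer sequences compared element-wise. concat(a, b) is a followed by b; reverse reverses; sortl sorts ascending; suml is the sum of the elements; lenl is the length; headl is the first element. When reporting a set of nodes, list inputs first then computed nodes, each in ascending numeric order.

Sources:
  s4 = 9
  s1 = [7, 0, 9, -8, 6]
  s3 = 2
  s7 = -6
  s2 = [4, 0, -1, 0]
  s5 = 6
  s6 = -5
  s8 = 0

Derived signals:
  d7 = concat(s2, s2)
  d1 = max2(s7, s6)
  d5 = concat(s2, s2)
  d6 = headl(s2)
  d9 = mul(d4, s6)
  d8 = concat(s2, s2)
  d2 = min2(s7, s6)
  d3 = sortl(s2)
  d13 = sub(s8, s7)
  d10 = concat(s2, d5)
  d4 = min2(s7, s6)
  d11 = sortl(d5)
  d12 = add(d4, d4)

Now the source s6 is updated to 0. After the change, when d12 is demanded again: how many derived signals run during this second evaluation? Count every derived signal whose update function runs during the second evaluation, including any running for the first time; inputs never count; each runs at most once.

Run set: d4 (1 run).
The important point: d4 recomputes to an identical value, and the output ends up unchanged.

Initial pass — values computed on the first demand:
  d4 = min2(-6, -5) = -6
  d12 = add(-6, -6) = -12

Second demand — change propagation:
  d4: re-runs because s6 -5->0; new result -6 (unchanged).
  d12: re-examined; everything it read last time is the same (d4 unchanged, d4 unchanged) — cache -12 kept, no run.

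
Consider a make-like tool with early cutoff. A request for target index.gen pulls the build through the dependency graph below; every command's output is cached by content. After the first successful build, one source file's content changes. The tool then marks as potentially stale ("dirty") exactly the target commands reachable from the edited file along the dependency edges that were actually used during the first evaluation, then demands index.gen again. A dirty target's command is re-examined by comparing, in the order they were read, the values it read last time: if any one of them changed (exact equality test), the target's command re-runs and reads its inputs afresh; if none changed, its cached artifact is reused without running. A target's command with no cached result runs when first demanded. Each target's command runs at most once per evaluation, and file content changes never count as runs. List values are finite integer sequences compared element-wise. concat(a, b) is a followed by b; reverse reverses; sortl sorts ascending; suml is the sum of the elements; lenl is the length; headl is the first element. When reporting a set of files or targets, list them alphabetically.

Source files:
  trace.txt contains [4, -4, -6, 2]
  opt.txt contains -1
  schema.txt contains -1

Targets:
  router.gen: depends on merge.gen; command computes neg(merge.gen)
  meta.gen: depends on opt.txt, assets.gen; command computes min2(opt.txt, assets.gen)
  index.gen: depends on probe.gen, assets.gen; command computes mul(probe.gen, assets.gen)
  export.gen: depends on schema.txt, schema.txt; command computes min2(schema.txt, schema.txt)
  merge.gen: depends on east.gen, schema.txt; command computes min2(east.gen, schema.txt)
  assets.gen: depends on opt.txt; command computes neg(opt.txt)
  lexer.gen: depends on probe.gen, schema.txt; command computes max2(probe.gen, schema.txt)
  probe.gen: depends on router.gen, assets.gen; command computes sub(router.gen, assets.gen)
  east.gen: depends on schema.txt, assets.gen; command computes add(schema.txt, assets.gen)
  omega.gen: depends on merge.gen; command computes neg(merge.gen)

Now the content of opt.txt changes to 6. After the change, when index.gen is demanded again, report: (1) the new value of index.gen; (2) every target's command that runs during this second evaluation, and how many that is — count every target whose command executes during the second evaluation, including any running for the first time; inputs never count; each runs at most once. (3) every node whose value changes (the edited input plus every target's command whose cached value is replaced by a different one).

Demanding index.gen again yields -78.
6 target commands run: assets.gen, east.gen, index.gen, merge.gen, probe.gen, router.gen.
The nodes whose values change: assets.gen, east.gen, index.gen, merge.gen, opt.txt, probe.gen, router.gen.

First demand of the output computes:
  assets.gen = neg(-1) = 1
  east.gen = add(-1, 1) = 0
  merge.gen = min2(0, -1) = -1
  router.gen = neg(-1) = 1
  probe.gen = sub(1, 1) = 0
  index.gen = mul(0, 1) = 0

After the edit, cleaning proceeds:
  assets.gen: a read changed (opt.txt -1->6) — executes, giving -6.
  east.gen: a read changed (assets.gen 1->-6) — executes, giving -7.
  merge.gen: a read changed (east.gen 0->-7) — executes, giving -7.
  router.gen: a read changed (merge.gen -1->-7) — executes, giving 7.
  probe.gen: a read changed (router.gen 1->7; assets.gen 1->-6) — executes, giving 13.
  index.gen: a read changed (probe.gen 0->13; assets.gen 1->-6) — executes, giving -78.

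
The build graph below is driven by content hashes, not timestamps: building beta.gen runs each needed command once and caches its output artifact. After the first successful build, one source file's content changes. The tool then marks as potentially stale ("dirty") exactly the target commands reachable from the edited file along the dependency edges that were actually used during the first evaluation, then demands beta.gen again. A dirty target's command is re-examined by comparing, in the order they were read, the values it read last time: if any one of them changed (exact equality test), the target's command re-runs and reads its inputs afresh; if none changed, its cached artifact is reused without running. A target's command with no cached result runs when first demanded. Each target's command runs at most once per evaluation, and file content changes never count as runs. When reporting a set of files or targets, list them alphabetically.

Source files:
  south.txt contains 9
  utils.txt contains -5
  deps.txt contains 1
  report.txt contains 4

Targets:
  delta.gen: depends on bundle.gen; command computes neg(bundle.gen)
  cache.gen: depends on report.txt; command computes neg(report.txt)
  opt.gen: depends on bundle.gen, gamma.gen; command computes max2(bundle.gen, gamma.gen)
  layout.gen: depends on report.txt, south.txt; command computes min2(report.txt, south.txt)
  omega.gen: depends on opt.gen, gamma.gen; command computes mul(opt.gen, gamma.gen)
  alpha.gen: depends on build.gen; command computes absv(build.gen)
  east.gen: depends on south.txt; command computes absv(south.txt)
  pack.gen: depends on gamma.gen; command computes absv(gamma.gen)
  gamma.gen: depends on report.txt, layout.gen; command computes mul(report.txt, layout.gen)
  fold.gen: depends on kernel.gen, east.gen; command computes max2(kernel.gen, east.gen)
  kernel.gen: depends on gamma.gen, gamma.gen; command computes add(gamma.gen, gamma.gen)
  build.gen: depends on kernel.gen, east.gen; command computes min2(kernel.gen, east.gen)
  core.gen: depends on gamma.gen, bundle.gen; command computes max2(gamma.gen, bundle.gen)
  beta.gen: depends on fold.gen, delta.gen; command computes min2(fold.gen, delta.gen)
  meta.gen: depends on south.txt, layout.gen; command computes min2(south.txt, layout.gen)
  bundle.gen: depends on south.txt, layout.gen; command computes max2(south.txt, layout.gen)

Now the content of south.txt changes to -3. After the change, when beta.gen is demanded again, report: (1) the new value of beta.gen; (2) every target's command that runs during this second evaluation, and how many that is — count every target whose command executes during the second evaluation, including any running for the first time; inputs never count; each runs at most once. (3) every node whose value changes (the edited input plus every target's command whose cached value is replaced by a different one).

Initial pass — values computed on the first demand:
  east.gen = absv(9) = 9
  layout.gen = min2(4, 9) = 4
  bundle.gen = max2(9, 4) = 9
  delta.gen = neg(9) = -9
  gamma.gen = mul(4, 4) = 16
  kernel.gen = add(16, 16) = 32
  fold.gen = max2(32, 9) = 32
  beta.gen = min2(32, -9) = -9

Second demand — change propagation:
  east.gen: re-runs because south.txt 9->-3; new result 3.
  layout.gen: re-runs because south.txt 9->-3; new result -3.
  bundle.gen: re-runs because south.txt 9->-3; layout.gen 4->-3; new result -3.
  delta.gen: re-runs because bundle.gen 9->-3; new result 3.
  gamma.gen: re-runs because layout.gen 4->-3; new result -12.
  kernel.gen: re-runs because gamma.gen 16->-12; gamma.gen 16->-12; new result -24.
  fold.gen: re-runs because kernel.gen 32->-24; east.gen 9->3; new result 3.
  beta.gen: re-runs because fold.gen 32->3; delta.gen -9->3; new result 3.

beta.gen now evaluates to 3.
Run set: beta.gen, bundle.gen, delta.gen, east.gen, fold.gen, gamma.gen, kernel.gen, layout.gen (8 run).
Changed values: beta.gen, bundle.gen, delta.gen, east.gen, fold.gen, gamma.gen, kernel.gen, layout.gen, south.txt.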